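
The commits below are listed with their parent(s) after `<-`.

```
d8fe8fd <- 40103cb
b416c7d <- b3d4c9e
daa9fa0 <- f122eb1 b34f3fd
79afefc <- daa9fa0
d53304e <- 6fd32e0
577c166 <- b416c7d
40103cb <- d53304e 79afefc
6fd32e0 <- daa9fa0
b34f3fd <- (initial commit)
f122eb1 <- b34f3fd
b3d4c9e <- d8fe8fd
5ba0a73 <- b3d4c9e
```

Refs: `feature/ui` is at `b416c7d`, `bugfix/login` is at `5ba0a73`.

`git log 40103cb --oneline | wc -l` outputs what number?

7

Walking parent pointers from 40103cb: reachable set = {40103cb, 6fd32e0, 79afefc, b34f3fd, d53304e, daa9fa0, f122eb1}.
That is 7 commits.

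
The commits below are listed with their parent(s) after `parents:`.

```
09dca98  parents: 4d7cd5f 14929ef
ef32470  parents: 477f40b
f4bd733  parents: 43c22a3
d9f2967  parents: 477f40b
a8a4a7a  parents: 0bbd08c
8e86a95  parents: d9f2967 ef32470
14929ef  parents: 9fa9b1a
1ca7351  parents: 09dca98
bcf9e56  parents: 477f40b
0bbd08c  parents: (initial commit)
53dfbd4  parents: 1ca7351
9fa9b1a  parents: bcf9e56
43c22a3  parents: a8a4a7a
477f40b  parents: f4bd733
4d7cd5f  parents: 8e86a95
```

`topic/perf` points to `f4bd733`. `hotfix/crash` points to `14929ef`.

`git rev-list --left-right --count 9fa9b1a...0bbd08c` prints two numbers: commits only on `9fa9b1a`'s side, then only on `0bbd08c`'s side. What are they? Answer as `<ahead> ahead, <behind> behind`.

6 ahead, 0 behind

Reachable from 9fa9b1a: {0bbd08c, 43c22a3, 477f40b, 9fa9b1a, a8a4a7a, bcf9e56, f4bd733}.
Reachable from 0bbd08c: {0bbd08c}.
Only in 9fa9b1a's history (ahead): {43c22a3, 477f40b, 9fa9b1a, a8a4a7a, bcf9e56, f4bd733} — 6.
Only in 0bbd08c's history (behind): {} — 0.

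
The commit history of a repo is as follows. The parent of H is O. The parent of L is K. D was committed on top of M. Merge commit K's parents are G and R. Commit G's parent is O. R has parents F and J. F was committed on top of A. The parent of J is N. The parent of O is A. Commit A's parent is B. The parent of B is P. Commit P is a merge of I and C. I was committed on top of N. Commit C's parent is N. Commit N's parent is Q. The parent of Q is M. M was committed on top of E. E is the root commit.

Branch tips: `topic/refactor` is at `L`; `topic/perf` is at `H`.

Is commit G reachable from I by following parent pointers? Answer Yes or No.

No

Ancestors of I: {E, I, M, N, Q}.
G is not in that set, so it is not an ancestor of I.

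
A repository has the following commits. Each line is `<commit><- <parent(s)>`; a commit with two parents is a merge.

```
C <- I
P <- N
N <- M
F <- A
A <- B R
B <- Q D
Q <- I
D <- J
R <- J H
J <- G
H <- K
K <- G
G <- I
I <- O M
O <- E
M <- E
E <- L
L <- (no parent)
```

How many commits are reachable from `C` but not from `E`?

Reachable from C: {C, E, I, L, M, O}.
Reachable from E: {E, L}.
In C's history but not E's: {C, I, M, O} — 4 commits.

4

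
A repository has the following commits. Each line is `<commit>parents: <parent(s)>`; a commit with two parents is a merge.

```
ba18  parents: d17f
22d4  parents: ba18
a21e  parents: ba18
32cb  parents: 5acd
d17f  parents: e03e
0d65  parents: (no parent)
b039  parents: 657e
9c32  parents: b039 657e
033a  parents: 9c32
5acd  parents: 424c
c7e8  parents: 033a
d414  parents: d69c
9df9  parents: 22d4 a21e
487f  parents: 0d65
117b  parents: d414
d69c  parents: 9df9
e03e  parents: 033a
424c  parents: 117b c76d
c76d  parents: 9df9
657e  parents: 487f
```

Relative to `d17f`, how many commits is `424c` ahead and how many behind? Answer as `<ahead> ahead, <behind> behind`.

9 ahead, 0 behind

Reachable from 424c: {033a, 0d65, 117b, 22d4, 424c, 487f, 657e, 9c32, 9df9, a21e, b039, ba18, c76d, d17f, d414, d69c, e03e}.
Reachable from d17f: {033a, 0d65, 487f, 657e, 9c32, b039, d17f, e03e}.
Only in 424c's history (ahead): {117b, 22d4, 424c, 9df9, a21e, ba18, c76d, d414, d69c} — 9.
Only in d17f's history (behind): {} — 0.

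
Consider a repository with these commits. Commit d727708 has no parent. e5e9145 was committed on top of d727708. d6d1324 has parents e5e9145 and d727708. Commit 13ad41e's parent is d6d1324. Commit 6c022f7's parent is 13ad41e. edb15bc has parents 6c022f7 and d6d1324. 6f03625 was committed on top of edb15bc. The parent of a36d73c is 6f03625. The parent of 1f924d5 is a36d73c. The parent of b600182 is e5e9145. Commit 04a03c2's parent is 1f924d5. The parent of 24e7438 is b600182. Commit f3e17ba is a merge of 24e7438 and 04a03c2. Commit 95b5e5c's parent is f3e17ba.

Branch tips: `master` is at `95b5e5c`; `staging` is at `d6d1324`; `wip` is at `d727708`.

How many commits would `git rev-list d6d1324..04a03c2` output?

7

Reachable from 04a03c2: {04a03c2, 13ad41e, 1f924d5, 6c022f7, 6f03625, a36d73c, d6d1324, d727708, e5e9145, edb15bc}.
Reachable from d6d1324: {d6d1324, d727708, e5e9145}.
In 04a03c2's history but not d6d1324's: {04a03c2, 13ad41e, 1f924d5, 6c022f7, 6f03625, a36d73c, edb15bc} — 7 commits.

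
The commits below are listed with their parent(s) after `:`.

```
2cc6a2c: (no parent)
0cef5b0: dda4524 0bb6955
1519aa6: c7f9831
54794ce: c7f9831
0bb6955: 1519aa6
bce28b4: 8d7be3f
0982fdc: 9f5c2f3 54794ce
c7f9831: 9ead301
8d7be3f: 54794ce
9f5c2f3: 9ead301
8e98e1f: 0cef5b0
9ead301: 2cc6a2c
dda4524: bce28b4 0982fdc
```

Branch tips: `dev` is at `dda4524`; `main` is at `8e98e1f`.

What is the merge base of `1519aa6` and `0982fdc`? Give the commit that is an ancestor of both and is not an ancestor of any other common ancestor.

c7f9831

Ancestors of 1519aa6: {1519aa6, 2cc6a2c, 9ead301, c7f9831}.
Ancestors of 0982fdc: {0982fdc, 2cc6a2c, 54794ce, 9ead301, 9f5c2f3, c7f9831}.
Common ancestors: {2cc6a2c, 9ead301, c7f9831}.
Among these, c7f9831 is not an ancestor of any other common ancestor — it is the merge base.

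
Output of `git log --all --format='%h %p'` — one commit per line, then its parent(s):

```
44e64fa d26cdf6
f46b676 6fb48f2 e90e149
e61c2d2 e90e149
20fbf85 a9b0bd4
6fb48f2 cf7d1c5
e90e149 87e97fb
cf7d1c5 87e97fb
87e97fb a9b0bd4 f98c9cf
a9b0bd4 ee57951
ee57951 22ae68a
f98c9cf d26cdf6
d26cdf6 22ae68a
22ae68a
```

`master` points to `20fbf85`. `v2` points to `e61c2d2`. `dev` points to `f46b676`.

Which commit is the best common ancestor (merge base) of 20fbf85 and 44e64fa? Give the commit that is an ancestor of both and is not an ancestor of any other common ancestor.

Ancestors of 20fbf85: {20fbf85, 22ae68a, a9b0bd4, ee57951}.
Ancestors of 44e64fa: {22ae68a, 44e64fa, d26cdf6}.
Common ancestors: {22ae68a}.
The only common ancestor is 22ae68a, so it is the merge base.

22ae68a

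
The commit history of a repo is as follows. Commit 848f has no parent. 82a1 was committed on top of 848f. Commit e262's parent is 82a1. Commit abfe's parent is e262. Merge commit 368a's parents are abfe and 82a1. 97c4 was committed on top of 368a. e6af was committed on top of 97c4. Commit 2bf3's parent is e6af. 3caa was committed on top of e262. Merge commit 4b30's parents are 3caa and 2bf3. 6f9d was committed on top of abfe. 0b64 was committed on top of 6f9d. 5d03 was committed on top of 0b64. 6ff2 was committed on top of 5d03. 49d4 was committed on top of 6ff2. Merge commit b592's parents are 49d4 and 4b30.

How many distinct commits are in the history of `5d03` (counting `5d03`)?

Walking parent pointers from 5d03: reachable set = {0b64, 5d03, 6f9d, 82a1, 848f, abfe, e262}.
That is 7 commits.

7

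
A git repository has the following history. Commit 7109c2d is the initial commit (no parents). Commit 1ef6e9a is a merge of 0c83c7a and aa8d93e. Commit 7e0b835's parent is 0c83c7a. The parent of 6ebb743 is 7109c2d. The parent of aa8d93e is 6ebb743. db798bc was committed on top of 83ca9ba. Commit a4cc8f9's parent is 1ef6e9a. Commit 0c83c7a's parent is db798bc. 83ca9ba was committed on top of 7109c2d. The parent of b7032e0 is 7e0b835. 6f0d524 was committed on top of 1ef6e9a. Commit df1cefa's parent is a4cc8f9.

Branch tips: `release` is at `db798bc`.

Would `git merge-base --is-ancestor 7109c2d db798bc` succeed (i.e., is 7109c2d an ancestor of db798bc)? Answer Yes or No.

Ancestors of db798bc (commits reachable by following parents): {7109c2d, 83ca9ba, db798bc}.
7109c2d is in that set, so it is an ancestor of db798bc.

Yes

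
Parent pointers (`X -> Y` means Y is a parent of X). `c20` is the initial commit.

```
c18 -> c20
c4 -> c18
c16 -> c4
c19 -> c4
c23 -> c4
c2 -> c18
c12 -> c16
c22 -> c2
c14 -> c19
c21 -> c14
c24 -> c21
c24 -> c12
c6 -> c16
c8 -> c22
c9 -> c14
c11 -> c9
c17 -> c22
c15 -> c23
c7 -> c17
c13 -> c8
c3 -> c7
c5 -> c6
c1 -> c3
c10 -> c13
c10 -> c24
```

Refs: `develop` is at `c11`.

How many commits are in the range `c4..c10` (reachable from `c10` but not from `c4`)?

Reachable from c10: {c10, c12, c13, c14, c16, c18, c19, c2, c20, c21, c22, c24, c4, c8}.
Reachable from c4: {c18, c20, c4}.
In c10's history but not c4's: {c10, c12, c13, c14, c16, c19, c2, c21, c22, c24, c8} — 11 commits.

11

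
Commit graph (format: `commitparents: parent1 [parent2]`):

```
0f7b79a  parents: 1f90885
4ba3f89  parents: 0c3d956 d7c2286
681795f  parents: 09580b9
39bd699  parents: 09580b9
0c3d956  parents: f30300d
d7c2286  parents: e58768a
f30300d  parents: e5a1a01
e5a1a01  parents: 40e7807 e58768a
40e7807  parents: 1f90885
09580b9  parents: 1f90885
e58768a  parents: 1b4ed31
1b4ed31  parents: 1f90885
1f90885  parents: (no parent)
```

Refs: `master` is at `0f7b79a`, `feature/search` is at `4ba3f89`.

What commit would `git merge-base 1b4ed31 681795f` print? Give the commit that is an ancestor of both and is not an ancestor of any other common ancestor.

Ancestors of 1b4ed31: {1b4ed31, 1f90885}.
Ancestors of 681795f: {09580b9, 1f90885, 681795f}.
Common ancestors: {1f90885}.
The only common ancestor is 1f90885, so it is the merge base.

1f90885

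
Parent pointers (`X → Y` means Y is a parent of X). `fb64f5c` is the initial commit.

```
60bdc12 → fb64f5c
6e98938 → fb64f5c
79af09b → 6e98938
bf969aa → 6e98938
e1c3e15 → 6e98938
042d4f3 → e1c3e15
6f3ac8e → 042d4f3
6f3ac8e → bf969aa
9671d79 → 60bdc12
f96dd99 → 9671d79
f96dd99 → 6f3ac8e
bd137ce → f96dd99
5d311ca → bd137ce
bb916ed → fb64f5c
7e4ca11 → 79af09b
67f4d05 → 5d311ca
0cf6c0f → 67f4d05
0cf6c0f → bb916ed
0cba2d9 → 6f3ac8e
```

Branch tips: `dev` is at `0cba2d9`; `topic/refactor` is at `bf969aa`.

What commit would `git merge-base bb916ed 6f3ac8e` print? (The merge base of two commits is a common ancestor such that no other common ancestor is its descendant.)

Ancestors of bb916ed: {bb916ed, fb64f5c}.
Ancestors of 6f3ac8e: {042d4f3, 6e98938, 6f3ac8e, bf969aa, e1c3e15, fb64f5c}.
Common ancestors: {fb64f5c}.
The only common ancestor is fb64f5c, so it is the merge base.

fb64f5c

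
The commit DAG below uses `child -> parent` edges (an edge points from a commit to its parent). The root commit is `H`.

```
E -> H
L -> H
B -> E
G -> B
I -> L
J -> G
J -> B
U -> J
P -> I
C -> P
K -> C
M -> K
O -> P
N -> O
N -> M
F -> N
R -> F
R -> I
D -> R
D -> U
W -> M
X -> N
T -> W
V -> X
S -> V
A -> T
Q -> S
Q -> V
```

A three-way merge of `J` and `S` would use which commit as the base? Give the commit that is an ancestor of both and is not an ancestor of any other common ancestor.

H

Ancestors of J: {B, E, G, H, J}.
Ancestors of S: {C, H, I, K, L, M, N, O, P, S, V, X}.
Common ancestors: {H}.
The only common ancestor is H, so it is the merge base.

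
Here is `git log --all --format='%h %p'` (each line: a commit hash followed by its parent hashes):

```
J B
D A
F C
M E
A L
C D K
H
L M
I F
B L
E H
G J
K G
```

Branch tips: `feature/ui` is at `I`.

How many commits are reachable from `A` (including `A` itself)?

Walking parent pointers from A: reachable set = {A, E, H, L, M}.
That is 5 commits.

5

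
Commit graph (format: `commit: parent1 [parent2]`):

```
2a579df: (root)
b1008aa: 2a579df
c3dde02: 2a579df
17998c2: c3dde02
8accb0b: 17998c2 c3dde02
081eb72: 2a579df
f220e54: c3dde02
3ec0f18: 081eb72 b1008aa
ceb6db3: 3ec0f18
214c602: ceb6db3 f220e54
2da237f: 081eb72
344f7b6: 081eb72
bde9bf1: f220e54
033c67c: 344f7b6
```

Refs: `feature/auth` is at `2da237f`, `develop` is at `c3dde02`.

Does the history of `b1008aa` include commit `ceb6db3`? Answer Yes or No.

Ancestors of b1008aa: {2a579df, b1008aa}.
ceb6db3 is not in that set, so it is not an ancestor of b1008aa.

No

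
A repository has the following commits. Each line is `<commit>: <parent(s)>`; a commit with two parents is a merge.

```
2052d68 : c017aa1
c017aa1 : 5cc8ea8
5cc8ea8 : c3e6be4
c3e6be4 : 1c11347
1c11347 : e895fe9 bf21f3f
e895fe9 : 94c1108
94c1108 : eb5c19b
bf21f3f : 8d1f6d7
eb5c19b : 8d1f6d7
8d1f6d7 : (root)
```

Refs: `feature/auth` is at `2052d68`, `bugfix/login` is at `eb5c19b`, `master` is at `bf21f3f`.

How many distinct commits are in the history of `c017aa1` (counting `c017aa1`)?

Walking parent pointers from c017aa1: reachable set = {1c11347, 5cc8ea8, 8d1f6d7, 94c1108, bf21f3f, c017aa1, c3e6be4, e895fe9, eb5c19b}.
That is 9 commits.

9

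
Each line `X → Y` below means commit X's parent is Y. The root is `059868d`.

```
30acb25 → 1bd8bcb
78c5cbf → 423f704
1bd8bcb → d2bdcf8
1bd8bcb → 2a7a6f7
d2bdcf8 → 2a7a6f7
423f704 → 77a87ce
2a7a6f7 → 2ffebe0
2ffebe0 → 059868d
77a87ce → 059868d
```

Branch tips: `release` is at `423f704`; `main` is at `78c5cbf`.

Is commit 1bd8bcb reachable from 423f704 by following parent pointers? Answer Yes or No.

Ancestors of 423f704: {059868d, 423f704, 77a87ce}.
1bd8bcb is not in that set, so it is not an ancestor of 423f704.

No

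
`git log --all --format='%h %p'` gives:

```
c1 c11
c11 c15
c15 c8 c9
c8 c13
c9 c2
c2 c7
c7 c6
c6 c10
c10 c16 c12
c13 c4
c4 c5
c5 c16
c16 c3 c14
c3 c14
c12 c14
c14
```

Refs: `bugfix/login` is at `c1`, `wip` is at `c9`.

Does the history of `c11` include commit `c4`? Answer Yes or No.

Yes

Ancestors of c11 (commits reachable by following parents): {c10, c11, c12, c13, c14, c15, c16, c2, c3, c4, c5, c6, c7, c8, c9}.
c4 is in that set, so it is an ancestor of c11.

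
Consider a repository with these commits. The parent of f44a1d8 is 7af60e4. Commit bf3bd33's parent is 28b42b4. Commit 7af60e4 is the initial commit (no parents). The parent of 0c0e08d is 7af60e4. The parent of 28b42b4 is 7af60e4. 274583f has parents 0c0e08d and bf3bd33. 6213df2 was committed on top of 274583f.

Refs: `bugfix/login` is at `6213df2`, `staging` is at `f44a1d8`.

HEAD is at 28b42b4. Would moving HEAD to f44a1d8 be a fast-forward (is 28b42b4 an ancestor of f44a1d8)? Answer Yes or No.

A fast-forward from 28b42b4 to f44a1d8 is possible iff 28b42b4 is an ancestor of f44a1d8.
Ancestors of f44a1d8: {7af60e4, f44a1d8}.
28b42b4 is not among them, so fast-forward is not possible.

No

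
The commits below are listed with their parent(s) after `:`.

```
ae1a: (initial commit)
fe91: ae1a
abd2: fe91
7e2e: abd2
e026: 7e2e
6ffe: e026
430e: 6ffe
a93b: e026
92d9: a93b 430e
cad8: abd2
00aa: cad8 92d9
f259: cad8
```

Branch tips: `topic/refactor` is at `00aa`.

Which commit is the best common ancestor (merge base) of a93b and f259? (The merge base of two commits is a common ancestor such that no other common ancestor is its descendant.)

abd2

Ancestors of a93b: {7e2e, a93b, abd2, ae1a, e026, fe91}.
Ancestors of f259: {abd2, ae1a, cad8, f259, fe91}.
Common ancestors: {abd2, ae1a, fe91}.
Among these, abd2 is not an ancestor of any other common ancestor — it is the merge base.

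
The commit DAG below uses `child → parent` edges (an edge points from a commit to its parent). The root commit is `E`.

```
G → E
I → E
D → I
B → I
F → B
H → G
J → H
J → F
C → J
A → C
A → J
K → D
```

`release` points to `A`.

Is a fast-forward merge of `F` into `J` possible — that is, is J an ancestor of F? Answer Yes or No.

No

A fast-forward from J to F is possible iff J is an ancestor of F.
Ancestors of F: {B, E, F, I}.
J is not among them, so fast-forward is not possible.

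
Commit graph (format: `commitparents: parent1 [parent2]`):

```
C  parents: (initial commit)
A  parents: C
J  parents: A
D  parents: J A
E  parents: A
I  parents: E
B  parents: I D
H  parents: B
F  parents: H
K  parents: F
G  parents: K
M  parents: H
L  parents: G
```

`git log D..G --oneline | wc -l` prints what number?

7

Reachable from G: {A, B, C, D, E, F, G, H, I, J, K}.
Reachable from D: {A, C, D, J}.
In G's history but not D's: {B, E, F, G, H, I, K} — 7 commits.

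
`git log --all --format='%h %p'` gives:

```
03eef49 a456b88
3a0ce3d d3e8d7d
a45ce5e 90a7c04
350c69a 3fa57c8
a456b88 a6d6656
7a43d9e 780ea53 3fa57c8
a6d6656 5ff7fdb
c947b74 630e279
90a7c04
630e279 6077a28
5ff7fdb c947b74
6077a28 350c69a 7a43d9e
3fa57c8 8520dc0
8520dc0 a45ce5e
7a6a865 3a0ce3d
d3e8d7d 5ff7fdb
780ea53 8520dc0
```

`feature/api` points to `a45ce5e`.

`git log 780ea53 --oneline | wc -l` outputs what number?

4

Walking parent pointers from 780ea53: reachable set = {780ea53, 8520dc0, 90a7c04, a45ce5e}.
That is 4 commits.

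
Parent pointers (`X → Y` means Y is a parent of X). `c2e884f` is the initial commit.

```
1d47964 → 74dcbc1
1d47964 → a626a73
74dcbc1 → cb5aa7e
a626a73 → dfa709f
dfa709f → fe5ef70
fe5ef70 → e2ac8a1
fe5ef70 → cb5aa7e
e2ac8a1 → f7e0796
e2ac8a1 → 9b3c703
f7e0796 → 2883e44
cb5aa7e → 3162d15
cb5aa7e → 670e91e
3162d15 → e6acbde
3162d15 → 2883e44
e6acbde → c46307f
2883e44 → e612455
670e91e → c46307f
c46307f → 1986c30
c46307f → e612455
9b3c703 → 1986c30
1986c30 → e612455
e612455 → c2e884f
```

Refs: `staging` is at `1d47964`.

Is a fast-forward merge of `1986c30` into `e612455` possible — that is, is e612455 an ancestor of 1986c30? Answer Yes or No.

Yes

A fast-forward from e612455 to 1986c30 is possible iff e612455 is an ancestor of 1986c30.
Ancestors of 1986c30: {1986c30, c2e884f, e612455}.
e612455 is among them, so fast-forward is possible.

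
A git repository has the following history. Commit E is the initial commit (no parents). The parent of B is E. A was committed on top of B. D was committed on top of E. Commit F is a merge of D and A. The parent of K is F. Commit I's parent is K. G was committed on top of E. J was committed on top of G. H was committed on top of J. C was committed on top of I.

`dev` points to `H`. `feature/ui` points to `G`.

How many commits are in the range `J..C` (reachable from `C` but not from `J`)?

Reachable from C: {A, B, C, D, E, F, I, K}.
Reachable from J: {E, G, J}.
In C's history but not J's: {A, B, C, D, F, I, K} — 7 commits.

7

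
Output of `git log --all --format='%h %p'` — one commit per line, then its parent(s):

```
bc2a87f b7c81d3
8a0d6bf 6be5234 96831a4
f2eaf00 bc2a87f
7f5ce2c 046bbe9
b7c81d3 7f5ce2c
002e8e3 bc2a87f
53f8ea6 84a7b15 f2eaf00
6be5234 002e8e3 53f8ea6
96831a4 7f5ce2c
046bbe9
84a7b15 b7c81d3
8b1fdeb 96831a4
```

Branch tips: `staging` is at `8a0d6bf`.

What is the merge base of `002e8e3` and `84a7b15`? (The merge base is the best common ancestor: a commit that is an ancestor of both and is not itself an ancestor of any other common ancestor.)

Ancestors of 002e8e3: {002e8e3, 046bbe9, 7f5ce2c, b7c81d3, bc2a87f}.
Ancestors of 84a7b15: {046bbe9, 7f5ce2c, 84a7b15, b7c81d3}.
Common ancestors: {046bbe9, 7f5ce2c, b7c81d3}.
Among these, b7c81d3 is not an ancestor of any other common ancestor — it is the merge base.

b7c81d3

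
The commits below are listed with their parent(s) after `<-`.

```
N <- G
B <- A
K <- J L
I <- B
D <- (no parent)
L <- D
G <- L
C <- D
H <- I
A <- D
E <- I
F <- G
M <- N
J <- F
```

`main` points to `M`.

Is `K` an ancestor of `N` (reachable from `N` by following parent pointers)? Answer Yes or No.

Ancestors of N: {D, G, L, N}.
K is not in that set, so it is not an ancestor of N.

No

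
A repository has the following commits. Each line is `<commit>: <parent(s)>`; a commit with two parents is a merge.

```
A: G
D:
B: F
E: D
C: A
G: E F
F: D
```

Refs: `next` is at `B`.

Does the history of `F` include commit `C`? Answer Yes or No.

No

Ancestors of F: {D, F}.
C is not in that set, so it is not an ancestor of F.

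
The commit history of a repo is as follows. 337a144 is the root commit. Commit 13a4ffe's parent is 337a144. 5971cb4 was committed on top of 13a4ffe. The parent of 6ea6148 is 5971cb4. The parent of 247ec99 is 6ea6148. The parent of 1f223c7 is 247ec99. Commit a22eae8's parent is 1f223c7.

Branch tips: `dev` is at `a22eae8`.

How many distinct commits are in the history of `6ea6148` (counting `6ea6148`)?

Walking parent pointers from 6ea6148: reachable set = {13a4ffe, 337a144, 5971cb4, 6ea6148}.
That is 4 commits.

4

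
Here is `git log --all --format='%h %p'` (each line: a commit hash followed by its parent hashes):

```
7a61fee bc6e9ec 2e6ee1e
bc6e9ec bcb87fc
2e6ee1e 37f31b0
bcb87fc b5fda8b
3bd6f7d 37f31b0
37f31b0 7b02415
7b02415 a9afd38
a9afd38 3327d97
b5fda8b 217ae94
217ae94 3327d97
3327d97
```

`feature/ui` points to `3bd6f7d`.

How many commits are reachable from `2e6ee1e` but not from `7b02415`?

2

Reachable from 2e6ee1e: {2e6ee1e, 3327d97, 37f31b0, 7b02415, a9afd38}.
Reachable from 7b02415: {3327d97, 7b02415, a9afd38}.
In 2e6ee1e's history but not 7b02415's: {2e6ee1e, 37f31b0} — 2 commits.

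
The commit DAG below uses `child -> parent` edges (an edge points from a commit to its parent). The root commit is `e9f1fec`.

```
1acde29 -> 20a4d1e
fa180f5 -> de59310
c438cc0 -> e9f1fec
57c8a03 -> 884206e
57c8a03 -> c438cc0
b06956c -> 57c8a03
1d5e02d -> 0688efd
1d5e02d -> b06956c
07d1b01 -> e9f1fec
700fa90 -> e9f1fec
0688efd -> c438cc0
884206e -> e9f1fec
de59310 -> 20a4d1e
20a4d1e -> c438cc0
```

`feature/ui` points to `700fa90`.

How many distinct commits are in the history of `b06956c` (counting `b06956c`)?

Walking parent pointers from b06956c: reachable set = {57c8a03, 884206e, b06956c, c438cc0, e9f1fec}.
That is 5 commits.

5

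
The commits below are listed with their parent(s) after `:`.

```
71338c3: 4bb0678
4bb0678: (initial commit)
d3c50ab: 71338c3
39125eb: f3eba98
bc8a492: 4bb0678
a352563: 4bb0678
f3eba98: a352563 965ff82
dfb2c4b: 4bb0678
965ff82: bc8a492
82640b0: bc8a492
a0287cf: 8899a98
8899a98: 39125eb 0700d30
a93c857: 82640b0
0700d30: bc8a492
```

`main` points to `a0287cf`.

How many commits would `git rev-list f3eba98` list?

5

Walking parent pointers from f3eba98: reachable set = {4bb0678, 965ff82, a352563, bc8a492, f3eba98}.
That is 5 commits.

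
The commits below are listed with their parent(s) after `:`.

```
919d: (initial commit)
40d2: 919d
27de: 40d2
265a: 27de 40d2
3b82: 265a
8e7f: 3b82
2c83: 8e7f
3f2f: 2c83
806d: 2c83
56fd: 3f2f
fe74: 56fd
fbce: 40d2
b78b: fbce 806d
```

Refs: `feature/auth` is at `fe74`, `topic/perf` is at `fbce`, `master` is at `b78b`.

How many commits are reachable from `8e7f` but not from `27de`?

3

Reachable from 8e7f: {265a, 27de, 3b82, 40d2, 8e7f, 919d}.
Reachable from 27de: {27de, 40d2, 919d}.
In 8e7f's history but not 27de's: {265a, 3b82, 8e7f} — 3 commits.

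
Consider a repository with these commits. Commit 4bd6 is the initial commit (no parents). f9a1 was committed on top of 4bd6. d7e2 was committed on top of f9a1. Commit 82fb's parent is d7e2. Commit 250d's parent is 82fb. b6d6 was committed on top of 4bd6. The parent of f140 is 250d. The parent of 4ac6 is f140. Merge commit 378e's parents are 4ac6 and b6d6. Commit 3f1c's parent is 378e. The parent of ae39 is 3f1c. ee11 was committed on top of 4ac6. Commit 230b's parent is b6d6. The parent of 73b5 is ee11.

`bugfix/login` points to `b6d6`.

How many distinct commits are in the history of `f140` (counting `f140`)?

6

Walking parent pointers from f140: reachable set = {250d, 4bd6, 82fb, d7e2, f140, f9a1}.
That is 6 commits.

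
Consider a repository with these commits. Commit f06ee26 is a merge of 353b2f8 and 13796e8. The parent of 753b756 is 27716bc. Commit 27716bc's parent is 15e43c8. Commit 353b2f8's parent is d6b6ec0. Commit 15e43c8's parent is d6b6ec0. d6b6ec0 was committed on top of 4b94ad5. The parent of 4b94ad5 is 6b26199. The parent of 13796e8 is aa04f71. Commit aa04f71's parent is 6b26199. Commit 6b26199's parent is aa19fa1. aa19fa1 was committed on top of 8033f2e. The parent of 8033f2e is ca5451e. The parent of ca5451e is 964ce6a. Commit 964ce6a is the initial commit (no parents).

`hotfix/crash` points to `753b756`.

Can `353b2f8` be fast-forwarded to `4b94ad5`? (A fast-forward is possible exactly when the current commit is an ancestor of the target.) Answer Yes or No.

No

A fast-forward from 353b2f8 to 4b94ad5 is possible iff 353b2f8 is an ancestor of 4b94ad5.
Ancestors of 4b94ad5: {4b94ad5, 6b26199, 8033f2e, 964ce6a, aa19fa1, ca5451e}.
353b2f8 is not among them, so fast-forward is not possible.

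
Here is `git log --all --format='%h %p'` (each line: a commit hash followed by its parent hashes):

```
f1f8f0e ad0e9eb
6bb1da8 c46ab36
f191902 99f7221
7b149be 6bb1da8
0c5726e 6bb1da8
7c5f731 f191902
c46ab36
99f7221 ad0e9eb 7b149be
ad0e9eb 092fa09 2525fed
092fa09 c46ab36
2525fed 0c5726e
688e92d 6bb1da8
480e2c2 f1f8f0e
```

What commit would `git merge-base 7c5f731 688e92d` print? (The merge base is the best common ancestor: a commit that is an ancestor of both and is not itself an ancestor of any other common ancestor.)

6bb1da8

Ancestors of 7c5f731: {092fa09, 0c5726e, 2525fed, 6bb1da8, 7b149be, 7c5f731, 99f7221, ad0e9eb, c46ab36, f191902}.
Ancestors of 688e92d: {688e92d, 6bb1da8, c46ab36}.
Common ancestors: {6bb1da8, c46ab36}.
Among these, 6bb1da8 is not an ancestor of any other common ancestor — it is the merge base.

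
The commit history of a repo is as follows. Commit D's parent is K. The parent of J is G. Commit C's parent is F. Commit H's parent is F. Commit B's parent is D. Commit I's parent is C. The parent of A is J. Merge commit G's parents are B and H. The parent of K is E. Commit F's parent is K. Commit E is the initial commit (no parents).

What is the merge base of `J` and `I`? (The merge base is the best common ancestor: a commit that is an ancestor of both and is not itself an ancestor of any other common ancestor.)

Ancestors of J: {B, D, E, F, G, H, J, K}.
Ancestors of I: {C, E, F, I, K}.
Common ancestors: {E, F, K}.
Among these, F is not an ancestor of any other common ancestor — it is the merge base.

F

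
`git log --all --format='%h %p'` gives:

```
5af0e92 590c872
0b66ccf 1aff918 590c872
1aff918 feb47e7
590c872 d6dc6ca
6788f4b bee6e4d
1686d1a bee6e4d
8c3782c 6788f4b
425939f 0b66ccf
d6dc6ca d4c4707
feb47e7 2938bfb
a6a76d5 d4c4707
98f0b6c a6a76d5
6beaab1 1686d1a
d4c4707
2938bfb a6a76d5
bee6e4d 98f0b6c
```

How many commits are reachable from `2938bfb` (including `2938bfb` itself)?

Walking parent pointers from 2938bfb: reachable set = {2938bfb, a6a76d5, d4c4707}.
That is 3 commits.

3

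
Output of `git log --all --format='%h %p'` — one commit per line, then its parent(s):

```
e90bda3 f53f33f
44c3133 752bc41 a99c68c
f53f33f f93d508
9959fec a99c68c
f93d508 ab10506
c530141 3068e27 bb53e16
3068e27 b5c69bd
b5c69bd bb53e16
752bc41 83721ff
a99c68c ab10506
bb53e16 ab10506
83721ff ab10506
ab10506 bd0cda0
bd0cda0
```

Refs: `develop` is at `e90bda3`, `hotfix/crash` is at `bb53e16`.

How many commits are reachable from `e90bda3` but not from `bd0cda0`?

4

Reachable from e90bda3: {ab10506, bd0cda0, e90bda3, f53f33f, f93d508}.
Reachable from bd0cda0: {bd0cda0}.
In e90bda3's history but not bd0cda0's: {ab10506, e90bda3, f53f33f, f93d508} — 4 commits.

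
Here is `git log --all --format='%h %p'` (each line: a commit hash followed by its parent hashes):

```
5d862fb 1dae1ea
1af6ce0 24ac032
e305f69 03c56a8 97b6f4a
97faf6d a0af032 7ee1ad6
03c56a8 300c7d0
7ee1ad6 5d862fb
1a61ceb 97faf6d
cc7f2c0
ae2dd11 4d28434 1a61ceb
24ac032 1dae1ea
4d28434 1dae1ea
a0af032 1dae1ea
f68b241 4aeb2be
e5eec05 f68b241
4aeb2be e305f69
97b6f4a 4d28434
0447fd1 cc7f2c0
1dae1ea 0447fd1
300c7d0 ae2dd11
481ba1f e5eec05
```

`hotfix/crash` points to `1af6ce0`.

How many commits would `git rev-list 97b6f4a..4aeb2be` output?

10

Reachable from 4aeb2be: {03c56a8, 0447fd1, 1a61ceb, 1dae1ea, 300c7d0, 4aeb2be, 4d28434, 5d862fb, 7ee1ad6, 97b6f4a, 97faf6d, a0af032, ae2dd11, cc7f2c0, e305f69}.
Reachable from 97b6f4a: {0447fd1, 1dae1ea, 4d28434, 97b6f4a, cc7f2c0}.
In 4aeb2be's history but not 97b6f4a's: {03c56a8, 1a61ceb, 300c7d0, 4aeb2be, 5d862fb, 7ee1ad6, 97faf6d, a0af032, ae2dd11, e305f69} — 10 commits.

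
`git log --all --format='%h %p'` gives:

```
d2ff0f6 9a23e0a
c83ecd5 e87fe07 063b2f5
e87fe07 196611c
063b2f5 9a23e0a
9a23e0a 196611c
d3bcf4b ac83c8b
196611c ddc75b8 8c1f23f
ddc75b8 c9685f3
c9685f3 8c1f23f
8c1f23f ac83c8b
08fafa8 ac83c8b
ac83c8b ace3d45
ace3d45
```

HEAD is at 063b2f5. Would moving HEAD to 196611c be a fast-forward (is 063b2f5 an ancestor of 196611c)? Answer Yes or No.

A fast-forward from 063b2f5 to 196611c is possible iff 063b2f5 is an ancestor of 196611c.
Ancestors of 196611c: {196611c, 8c1f23f, ac83c8b, ace3d45, c9685f3, ddc75b8}.
063b2f5 is not among them, so fast-forward is not possible.

No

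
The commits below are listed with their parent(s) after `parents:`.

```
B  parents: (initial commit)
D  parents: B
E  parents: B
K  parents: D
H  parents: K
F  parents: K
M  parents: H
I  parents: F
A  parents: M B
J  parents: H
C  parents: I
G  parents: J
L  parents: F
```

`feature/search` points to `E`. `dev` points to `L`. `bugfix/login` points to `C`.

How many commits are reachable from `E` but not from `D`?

1

Reachable from E: {B, E}.
Reachable from D: {B, D}.
In E's history but not D's: {E} — 1 commit.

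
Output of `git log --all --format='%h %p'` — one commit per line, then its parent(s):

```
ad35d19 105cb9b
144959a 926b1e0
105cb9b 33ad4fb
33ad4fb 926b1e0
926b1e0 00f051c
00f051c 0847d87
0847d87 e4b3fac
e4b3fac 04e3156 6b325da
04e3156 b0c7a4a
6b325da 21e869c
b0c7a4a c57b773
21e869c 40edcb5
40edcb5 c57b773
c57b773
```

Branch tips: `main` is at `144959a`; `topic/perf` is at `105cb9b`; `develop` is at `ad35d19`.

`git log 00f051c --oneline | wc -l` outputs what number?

Walking parent pointers from 00f051c: reachable set = {00f051c, 04e3156, 0847d87, 21e869c, 40edcb5, 6b325da, b0c7a4a, c57b773, e4b3fac}.
That is 9 commits.

9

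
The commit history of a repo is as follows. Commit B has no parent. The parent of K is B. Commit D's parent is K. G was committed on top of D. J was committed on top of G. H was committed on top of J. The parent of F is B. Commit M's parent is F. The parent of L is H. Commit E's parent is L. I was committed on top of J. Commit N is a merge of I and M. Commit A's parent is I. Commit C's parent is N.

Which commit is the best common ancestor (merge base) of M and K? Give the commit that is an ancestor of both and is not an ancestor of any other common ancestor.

Ancestors of M: {B, F, M}.
Ancestors of K: {B, K}.
Common ancestors: {B}.
The only common ancestor is B, so it is the merge base.

B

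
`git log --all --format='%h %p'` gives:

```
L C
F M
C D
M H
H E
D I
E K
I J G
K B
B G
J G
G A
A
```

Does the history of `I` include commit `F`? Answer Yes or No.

No

Ancestors of I: {A, G, I, J}.
F is not in that set, so it is not an ancestor of I.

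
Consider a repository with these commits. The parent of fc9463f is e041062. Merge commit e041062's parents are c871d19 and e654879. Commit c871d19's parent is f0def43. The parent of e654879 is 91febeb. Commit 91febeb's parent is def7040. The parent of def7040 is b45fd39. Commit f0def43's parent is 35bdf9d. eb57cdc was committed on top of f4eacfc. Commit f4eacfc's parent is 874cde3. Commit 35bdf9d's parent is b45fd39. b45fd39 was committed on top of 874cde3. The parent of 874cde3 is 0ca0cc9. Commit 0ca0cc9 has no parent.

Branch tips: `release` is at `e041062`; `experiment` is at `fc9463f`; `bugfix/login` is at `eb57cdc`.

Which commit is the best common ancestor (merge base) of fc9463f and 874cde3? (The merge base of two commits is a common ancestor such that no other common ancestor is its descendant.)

Ancestors of fc9463f: {0ca0cc9, 35bdf9d, 874cde3, 91febeb, b45fd39, c871d19, def7040, e041062, e654879, f0def43, fc9463f}.
Ancestors of 874cde3: {0ca0cc9, 874cde3}.
Common ancestors: {0ca0cc9, 874cde3}.
Among these, 874cde3 is not an ancestor of any other common ancestor — it is the merge base.

874cde3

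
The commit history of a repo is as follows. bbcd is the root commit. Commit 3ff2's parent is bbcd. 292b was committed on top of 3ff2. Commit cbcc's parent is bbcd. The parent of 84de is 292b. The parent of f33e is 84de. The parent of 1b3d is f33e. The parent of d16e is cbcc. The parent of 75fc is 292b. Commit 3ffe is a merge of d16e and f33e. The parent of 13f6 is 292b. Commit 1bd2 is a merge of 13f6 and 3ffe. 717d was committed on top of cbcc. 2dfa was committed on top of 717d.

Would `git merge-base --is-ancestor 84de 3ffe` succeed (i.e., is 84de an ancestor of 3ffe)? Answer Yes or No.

Yes

Ancestors of 3ffe (commits reachable by following parents): {292b, 3ff2, 3ffe, 84de, bbcd, cbcc, d16e, f33e}.
84de is in that set, so it is an ancestor of 3ffe.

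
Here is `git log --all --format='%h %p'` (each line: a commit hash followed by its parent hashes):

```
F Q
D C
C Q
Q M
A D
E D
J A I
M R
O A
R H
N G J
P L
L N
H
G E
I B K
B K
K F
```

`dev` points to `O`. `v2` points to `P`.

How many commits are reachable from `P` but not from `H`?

Reachable from P: {A, B, C, D, E, F, G, H, I, J, K, L, M, N, P, Q, R}.
Reachable from H: {H}.
In P's history but not H's: {A, B, C, D, E, F, G, I, J, K, L, M, N, P, Q, R} — 16 commits.

16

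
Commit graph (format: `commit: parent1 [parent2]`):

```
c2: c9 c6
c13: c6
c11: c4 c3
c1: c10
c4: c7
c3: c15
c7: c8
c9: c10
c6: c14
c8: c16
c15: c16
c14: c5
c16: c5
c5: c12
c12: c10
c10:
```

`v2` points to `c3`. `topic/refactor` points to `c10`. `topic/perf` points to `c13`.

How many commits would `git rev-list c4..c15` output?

1

Reachable from c15: {c10, c12, c15, c16, c5}.
Reachable from c4: {c10, c12, c16, c4, c5, c7, c8}.
In c15's history but not c4's: {c15} — 1 commit.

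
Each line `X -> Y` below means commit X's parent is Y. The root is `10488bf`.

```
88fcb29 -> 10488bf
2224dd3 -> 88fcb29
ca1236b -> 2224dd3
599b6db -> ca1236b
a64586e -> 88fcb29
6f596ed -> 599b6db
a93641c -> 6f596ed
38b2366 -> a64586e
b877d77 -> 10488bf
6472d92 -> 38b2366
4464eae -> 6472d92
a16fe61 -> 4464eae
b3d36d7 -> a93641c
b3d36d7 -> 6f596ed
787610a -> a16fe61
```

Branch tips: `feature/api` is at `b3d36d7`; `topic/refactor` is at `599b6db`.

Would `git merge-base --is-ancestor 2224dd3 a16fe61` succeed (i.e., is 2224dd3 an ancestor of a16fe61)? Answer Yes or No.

Ancestors of a16fe61: {10488bf, 38b2366, 4464eae, 6472d92, 88fcb29, a16fe61, a64586e}.
2224dd3 is not in that set, so it is not an ancestor of a16fe61.

No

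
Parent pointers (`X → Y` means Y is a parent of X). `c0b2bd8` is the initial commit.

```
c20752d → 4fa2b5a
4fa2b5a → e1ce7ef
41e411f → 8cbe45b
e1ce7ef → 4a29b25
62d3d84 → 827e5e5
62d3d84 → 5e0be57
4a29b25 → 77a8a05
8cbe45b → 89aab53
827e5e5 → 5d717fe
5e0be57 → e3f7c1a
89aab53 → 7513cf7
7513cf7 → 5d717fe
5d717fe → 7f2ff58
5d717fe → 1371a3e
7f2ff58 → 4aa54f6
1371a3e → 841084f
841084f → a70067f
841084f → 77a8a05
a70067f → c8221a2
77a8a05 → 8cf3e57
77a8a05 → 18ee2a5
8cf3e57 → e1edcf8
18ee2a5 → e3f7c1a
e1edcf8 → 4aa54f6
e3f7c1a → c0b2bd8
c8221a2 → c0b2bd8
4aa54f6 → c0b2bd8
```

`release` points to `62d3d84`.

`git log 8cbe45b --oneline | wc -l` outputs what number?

Walking parent pointers from 8cbe45b: reachable set = {1371a3e, 18ee2a5, 4aa54f6, 5d717fe, 7513cf7, 77a8a05, 7f2ff58, 841084f, 89aab53, 8cbe45b, 8cf3e57, a70067f, c0b2bd8, c8221a2, e1edcf8, e3f7c1a}.
That is 16 commits.

16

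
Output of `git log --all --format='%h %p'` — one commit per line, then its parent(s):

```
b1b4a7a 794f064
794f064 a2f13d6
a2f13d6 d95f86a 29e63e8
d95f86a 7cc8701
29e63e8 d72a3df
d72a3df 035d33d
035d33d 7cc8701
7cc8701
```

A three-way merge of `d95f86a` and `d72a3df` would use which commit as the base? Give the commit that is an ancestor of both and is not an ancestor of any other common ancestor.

7cc8701

Ancestors of d95f86a: {7cc8701, d95f86a}.
Ancestors of d72a3df: {035d33d, 7cc8701, d72a3df}.
Common ancestors: {7cc8701}.
The only common ancestor is 7cc8701, so it is the merge base.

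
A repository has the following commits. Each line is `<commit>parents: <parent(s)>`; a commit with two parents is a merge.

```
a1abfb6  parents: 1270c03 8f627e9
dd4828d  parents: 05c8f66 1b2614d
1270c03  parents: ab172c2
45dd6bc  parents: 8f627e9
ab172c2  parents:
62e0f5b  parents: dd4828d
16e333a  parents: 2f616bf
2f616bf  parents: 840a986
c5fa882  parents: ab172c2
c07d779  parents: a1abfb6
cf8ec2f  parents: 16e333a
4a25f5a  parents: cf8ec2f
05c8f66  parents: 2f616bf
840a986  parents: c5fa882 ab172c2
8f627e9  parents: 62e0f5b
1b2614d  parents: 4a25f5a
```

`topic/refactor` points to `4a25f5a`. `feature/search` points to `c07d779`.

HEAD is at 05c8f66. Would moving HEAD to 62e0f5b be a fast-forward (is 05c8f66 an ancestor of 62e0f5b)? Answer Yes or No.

Yes

A fast-forward from 05c8f66 to 62e0f5b is possible iff 05c8f66 is an ancestor of 62e0f5b.
Ancestors of 62e0f5b: {05c8f66, 16e333a, 1b2614d, 2f616bf, 4a25f5a, 62e0f5b, 840a986, ab172c2, c5fa882, cf8ec2f, dd4828d}.
05c8f66 is among them, so fast-forward is possible.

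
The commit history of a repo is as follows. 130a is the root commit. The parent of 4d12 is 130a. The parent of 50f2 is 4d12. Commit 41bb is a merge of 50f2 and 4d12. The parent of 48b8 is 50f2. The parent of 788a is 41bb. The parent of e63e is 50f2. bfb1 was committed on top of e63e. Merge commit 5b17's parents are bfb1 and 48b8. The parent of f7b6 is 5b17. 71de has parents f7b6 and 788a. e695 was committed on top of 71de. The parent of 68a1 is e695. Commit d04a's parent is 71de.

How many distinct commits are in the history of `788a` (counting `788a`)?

5

Walking parent pointers from 788a: reachable set = {130a, 41bb, 4d12, 50f2, 788a}.
That is 5 commits.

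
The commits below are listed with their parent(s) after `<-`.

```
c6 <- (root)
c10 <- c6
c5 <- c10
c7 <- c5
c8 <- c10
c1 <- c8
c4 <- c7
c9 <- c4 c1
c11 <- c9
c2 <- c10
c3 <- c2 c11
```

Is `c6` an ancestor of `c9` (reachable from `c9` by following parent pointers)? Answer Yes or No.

Ancestors of c9 (commits reachable by following parents): {c1, c10, c4, c5, c6, c7, c8, c9}.
c6 is in that set, so it is an ancestor of c9.

Yes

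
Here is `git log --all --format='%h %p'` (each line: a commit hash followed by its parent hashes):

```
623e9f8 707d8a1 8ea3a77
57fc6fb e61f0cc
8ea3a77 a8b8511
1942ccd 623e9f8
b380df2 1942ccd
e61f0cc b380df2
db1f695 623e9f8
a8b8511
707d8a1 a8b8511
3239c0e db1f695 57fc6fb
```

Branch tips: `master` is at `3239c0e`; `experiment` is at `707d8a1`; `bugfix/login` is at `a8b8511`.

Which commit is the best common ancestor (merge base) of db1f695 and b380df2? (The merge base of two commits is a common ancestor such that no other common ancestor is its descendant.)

623e9f8

Ancestors of db1f695: {623e9f8, 707d8a1, 8ea3a77, a8b8511, db1f695}.
Ancestors of b380df2: {1942ccd, 623e9f8, 707d8a1, 8ea3a77, a8b8511, b380df2}.
Common ancestors: {623e9f8, 707d8a1, 8ea3a77, a8b8511}.
Among these, 623e9f8 is not an ancestor of any other common ancestor — it is the merge base.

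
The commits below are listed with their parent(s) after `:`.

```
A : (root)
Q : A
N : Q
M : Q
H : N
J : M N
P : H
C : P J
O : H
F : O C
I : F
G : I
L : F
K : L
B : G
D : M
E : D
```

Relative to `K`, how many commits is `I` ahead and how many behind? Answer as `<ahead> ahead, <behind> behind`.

1 ahead, 2 behind

Reachable from I: {A, C, F, H, I, J, M, N, O, P, Q}.
Reachable from K: {A, C, F, H, J, K, L, M, N, O, P, Q}.
Only in I's history (ahead): {I} — 1.
Only in K's history (behind): {K, L} — 2.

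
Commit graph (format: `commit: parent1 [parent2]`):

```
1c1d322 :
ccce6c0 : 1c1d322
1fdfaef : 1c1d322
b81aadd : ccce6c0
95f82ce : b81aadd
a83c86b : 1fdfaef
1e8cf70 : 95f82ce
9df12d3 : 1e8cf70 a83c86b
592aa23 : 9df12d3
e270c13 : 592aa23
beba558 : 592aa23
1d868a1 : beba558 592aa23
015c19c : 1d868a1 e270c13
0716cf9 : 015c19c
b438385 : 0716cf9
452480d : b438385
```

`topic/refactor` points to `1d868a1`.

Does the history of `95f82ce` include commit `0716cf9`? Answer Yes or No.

No

Ancestors of 95f82ce: {1c1d322, 95f82ce, b81aadd, ccce6c0}.
0716cf9 is not in that set, so it is not an ancestor of 95f82ce.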